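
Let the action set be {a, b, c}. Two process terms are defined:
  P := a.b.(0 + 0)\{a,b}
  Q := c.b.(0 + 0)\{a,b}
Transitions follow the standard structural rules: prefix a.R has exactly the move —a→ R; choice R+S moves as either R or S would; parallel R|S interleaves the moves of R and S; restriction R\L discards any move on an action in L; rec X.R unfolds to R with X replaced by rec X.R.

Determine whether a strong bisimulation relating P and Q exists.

P's transition system — 3 states:
  u0 = a.b.(0 + 0)\{a,b} | --a--▸ u1
  u1 = b.(0 + 0)\{a,b} | --b--▸ u2
  u2 = (0 + 0)\{a,b} | ·
Q's transition system — 3 states:
  v0 = c.b.(0 + 0)\{a,b} | --c--▸ v1
  v1 = b.(0 + 0)\{a,b} | --b--▸ v2
  v2 = (0 + 0)\{a,b} | ·
Coarsest stable partition (strong bisimilarity classes):
  B0 = {u0}
  B1 = {u1, v1}
  B2 = {u2, v2}
  B3 = {v0}
u0 ∈ B0, v0 ∈ B3 → different blocks

not bisimilar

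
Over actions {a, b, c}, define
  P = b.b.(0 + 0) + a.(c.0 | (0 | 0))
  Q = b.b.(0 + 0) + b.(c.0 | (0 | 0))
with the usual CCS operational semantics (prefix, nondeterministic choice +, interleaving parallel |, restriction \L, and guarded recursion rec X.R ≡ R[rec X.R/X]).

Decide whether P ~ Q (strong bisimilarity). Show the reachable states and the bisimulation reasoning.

not bisimilar

LTS(P): 5 reachable states
  m0 = b.b.(0 + 0) + a.(c.0 | (0 | 0)) | -a-> m1, -b-> m2
  m1 = c.0 | (0 | 0) | -c-> m3
  m2 = b.(0 + 0) | -b-> m4
  m3 = 0 | (0 | 0) | ∅
  m4 = 0 + 0 | ∅
LTS(Q): 5 reachable states
  n0 = b.b.(0 + 0) + b.(c.0 | (0 | 0)) | -b-> n1, -b-> n2
  n1 = b.(0 + 0) | -b-> n3
  n2 = c.0 | (0 | 0) | -c-> n4
  n3 = 0 + 0 | ∅
  n4 = 0 | (0 | 0) | ∅
Partition-refinement fixed point:
  B0 = {m0}
  B1 = {m2, n1}
  B2 = {m3, m4, n3, n4}
  B3 = {m1, n2}
  B4 = {n0}
m0 ∈ B0, n0 ∈ B4 → different blocks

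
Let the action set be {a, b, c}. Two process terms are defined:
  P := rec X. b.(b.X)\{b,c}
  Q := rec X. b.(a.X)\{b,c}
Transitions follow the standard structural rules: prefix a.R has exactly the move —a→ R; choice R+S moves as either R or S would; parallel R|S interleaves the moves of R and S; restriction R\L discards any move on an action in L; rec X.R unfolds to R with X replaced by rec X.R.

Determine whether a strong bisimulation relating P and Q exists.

P's transition system — 2 states:
  m0 = rec X. b.(b.X)\{b,c} | —b→ m1
  m1 = (b.(rec X. b.(b.X)\{b,c}))\{b,c} | (no moves)
Q's transition system — 3 states:
  n0 = rec X. b.(a.X)\{b,c} | —b→ n1
  n1 = (a.(rec X. b.(a.X)\{b,c}))\{b,c} | —a→ n2
  n2 = (rec X. b.(a.X)\{b,c})\{b,c} | (no moves)
Partition-refinement fixed point:
  B0 = {m0}
  B1 = {m1, n2}
  B2 = {n0}
  B3 = {n1}
m0 ∈ B0, n0 ∈ B2 → different blocks

NO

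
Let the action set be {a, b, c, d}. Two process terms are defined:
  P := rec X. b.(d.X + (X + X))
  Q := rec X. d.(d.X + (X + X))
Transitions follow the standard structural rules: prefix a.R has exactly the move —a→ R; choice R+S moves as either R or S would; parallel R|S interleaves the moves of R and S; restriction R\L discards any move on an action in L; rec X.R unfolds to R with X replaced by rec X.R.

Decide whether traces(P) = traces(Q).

Reachable graph of P (2 states):
  u0 = rec X. b.(d.X + (X + X)) | —b→ u1
  u1 = d.(rec X. b.(d.X + (X + X))) + ((rec X. b.(d.X + (X + X))) + (rec X. b.(d.X + (X + X)))) | —b→ u1, —d→ u0
Reachable graph of Q (2 states):
  v0 = rec X. d.(d.X + (X + X)) | —d→ v1
  v1 = d.(rec X. d.(d.X + (X + X))) + ((rec X. d.(d.X + (X + X))) + (rec X. d.(d.X + (X + X)))) | —d→ v0, —d→ v1
Executing b from P (initial set {u0}):
  after b @ step 1: {u1}
  — P admits the full trace.
Executing b from Q (initial set {v0}):
  after b @ step 1: ∅ (Q stuck)

NO — witness ⟨b⟩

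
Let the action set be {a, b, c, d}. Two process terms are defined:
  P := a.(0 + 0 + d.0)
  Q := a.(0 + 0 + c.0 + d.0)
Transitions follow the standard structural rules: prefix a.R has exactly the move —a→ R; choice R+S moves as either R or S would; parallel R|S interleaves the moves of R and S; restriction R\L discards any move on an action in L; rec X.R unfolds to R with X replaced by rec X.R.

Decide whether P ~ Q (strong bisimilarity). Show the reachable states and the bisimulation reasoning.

P's transition system — 3 states:
  u0 = a.(0 + 0 + d.0) → -a-> u1
  u1 = 0 + 0 + d.0 → -d-> u2
  u2 = 0 → stopped
Q's transition system — 3 states:
  v0 = a.(0 + 0 + c.0 + d.0) → -a-> v1
  v1 = 0 + 0 + c.0 + d.0 → -c-> v2, -d-> v2
  v2 = 0 → stopped
Coarsest stable partition (strong bisimilarity classes):
  B0 = {u0}
  B1 = {u1}
  B2 = {u2, v2}
  B3 = {v0}
  B4 = {v1}
u0 ∈ B0, v0 ∈ B3 → different blocks

NO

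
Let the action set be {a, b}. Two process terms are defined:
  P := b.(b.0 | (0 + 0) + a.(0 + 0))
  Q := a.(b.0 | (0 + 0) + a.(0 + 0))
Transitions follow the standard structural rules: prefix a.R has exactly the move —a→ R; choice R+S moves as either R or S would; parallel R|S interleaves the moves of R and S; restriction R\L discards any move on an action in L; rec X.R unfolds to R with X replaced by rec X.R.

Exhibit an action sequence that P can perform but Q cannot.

P's transition system — 4 states:
  u0 = b.(b.0 | (0 + 0) + a.(0 + 0)) | =b=> u1
  u1 = b.0 | (0 + 0) + a.(0 + 0) | =a=> u2, =b=> u3
  u2 = 0 + 0 | deadlocked
  u3 = 0 | (0 + 0) | deadlocked
Q's transition system — 4 states:
  v0 = a.(b.0 | (0 + 0) + a.(0 + 0)) | =a=> v1
  v1 = b.0 | (0 + 0) + a.(0 + 0) | =a=> v2, =b=> v3
  v2 = 0 + 0 | deadlocked
  v3 = 0 | (0 + 0) | deadlocked
Trace ⟨b⟩ through P, begin at {u0}:
  after b @ step 1: {u1}
  P completes σ.
Trace ⟨b⟩ through Q, begin at {v0}:
  after b @ step 1: ∅  — Q cannot continue

b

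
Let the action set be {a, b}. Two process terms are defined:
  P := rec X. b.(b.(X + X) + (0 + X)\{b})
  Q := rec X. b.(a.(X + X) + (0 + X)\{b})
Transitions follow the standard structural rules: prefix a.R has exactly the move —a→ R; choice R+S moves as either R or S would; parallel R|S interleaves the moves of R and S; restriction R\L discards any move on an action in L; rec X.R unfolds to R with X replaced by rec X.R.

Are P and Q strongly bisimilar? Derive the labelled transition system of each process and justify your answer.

Reachable graph of P (3 states):
  s0 = rec X. b.(b.(X + X) + (0 + X)\{b}) ⊢ --b--▸ s1
  s1 = b.((rec X. b.(b.(X + X) + (0 + X)\{b})) + (rec X. b.(b.(X + X) + (0 + X)\{b}))) + (0 + (rec X. b.(b.(X + X) + (0 + X)\{b})))\{b} ⊢ --b--▸ s2
  s2 = (rec X. b.(b.(X + X) + (0 + X)\{b})) + (rec X. b.(b.(X + X) + (0 + X)\{b})) ⊢ --b--▸ s1
Reachable graph of Q (3 states):
  t0 = rec X. b.(a.(X + X) + (0 + X)\{b}) ⊢ --b--▸ t1
  t1 = a.((rec X. b.(a.(X + X) + (0 + X)\{b})) + (rec X. b.(a.(X + X) + (0 + X)\{b}))) + (0 + (rec X. b.(a.(X + X) + (0 + X)\{b})))\{b} ⊢ --a--▸ t2
  t2 = (rec X. b.(a.(X + X) + (0 + X)\{b})) + (rec X. b.(a.(X + X) + (0 + X)\{b})) ⊢ --b--▸ t1
Partition-refinement fixed point:
  B0 = {s0, s1, s2}
  B1 = {t0, t2}
  B2 = {t1}
s0 ∈ B0, t0 ∈ B1 → different blocks

NO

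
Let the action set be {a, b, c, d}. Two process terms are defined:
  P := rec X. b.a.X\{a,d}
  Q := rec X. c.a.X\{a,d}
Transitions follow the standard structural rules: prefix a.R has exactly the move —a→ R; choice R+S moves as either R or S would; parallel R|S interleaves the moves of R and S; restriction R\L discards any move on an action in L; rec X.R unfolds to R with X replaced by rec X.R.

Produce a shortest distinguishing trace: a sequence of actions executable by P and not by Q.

b

LTS(P): 4 reachable states
  u0 = rec X. b.a.X\{a,d} → -b-> u1
  u1 = a.(rec X. b.a.X\{a,d})\{a,d} → -a-> u2
  u2 = (rec X. b.a.X\{a,d})\{a,d} → -b-> u3
  u3 = (a.(rec X. b.a.X\{a,d})\{a,d})\{a,d} → ·
LTS(Q): 4 reachable states
  v0 = rec X. c.a.X\{a,d} → -c-> v1
  v1 = a.(rec X. c.a.X\{a,d})\{a,d} → -a-> v2
  v2 = (rec X. c.a.X\{a,d})\{a,d} → -c-> v3
  v3 = (a.(rec X. c.a.X\{a,d})\{a,d})\{a,d} → ·
Trace ⟨b⟩ through P, begin at {u0}:
  step 1 (b): {u1}
  ✓ P
Trace ⟨b⟩ through Q, begin at {v0}:
  step 1 (b): ∅ (Q stuck)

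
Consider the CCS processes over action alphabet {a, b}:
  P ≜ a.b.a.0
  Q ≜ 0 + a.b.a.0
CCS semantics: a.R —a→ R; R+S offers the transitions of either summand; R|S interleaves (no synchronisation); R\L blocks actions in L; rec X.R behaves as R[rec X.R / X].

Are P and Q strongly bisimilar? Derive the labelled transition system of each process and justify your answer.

P's transition system — 4 states:
  s0 = a.b.a.0 has moves —a→ s1
  s1 = b.a.0 has moves —b→ s2
  s2 = a.0 has moves —a→ s3
  s3 = 0 has moves ∅
Q's transition system — 4 states:
  t0 = 0 + a.b.a.0 has moves —a→ t1
  t1 = b.a.0 has moves —b→ t2
  t2 = a.0 has moves —a→ t3
  t3 = 0 has moves ∅
Coarsest stable partition (strong bisimilarity classes):
  B0 = {s0, t0}
  B1 = {s1, t1}
  B2 = {s2, t2}
  B3 = {s3, t3}
s0 ∈ B0, t0 ∈ B0 → same block

P ~ Q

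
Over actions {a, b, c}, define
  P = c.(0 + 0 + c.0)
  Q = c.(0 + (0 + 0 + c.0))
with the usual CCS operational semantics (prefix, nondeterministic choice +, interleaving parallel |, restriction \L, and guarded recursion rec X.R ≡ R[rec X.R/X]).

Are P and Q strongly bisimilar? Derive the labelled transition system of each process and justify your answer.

P ~ Q

Reachable graph of P (3 states):
  p0 = c.(0 + 0 + c.0) → —c→ p1
  p1 = 0 + 0 + c.0 → —c→ p2
  p2 = 0 → stopped
Reachable graph of Q (3 states):
  q0 = c.(0 + (0 + 0 + c.0)) → —c→ q1
  q1 = 0 + (0 + 0 + c.0) → —c→ q2
  q2 = 0 → stopped
Coarsest stable partition (strong bisimilarity classes):
  B0 = {p0, q0}
  B1 = {p1, q1}
  B2 = {p2, q2}
p0 ∈ B0, q0 ∈ B0 → same block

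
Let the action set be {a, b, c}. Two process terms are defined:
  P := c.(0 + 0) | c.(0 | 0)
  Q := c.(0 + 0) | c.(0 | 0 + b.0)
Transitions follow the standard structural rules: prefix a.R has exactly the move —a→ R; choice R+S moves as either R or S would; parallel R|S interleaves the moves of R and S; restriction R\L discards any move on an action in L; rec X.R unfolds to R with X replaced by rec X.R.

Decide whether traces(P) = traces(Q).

LTS(P): 4 reachable states
  u0 = c.(0 + 0) | c.(0 | 0) ⊢ —c→ u1, —c→ u2
  u1 = (0 + 0) | c.(0 | 0) ⊢ —c→ u3
  u2 = c.(0 + 0) | (0 | 0) ⊢ —c→ u3
  u3 = (0 + 0) | (0 | 0) ⊢ (no moves)
LTS(Q): 6 reachable states
  v0 = c.(0 + 0) | c.(0 | 0 + b.0) ⊢ —c→ v1, —c→ v2
  v1 = (0 + 0) | c.(0 | 0 + b.0) ⊢ —c→ v3
  v2 = c.(0 + 0) | (0 | 0 + b.0) ⊢ —b→ v4, —c→ v3
  v3 = (0 + 0) | (0 | 0 + b.0) ⊢ —b→ v5
  v4 = c.(0 + 0) | 0 ⊢ —c→ v5
  v5 = (0 + 0) | 0 ⊢ (no moves)
Run σ = ⟨cb⟩ on Q: start {v0}
  after c @ step 1: {v1, v2}
  after b @ step 2: {v4}
  Q completes σ.
Run σ = ⟨cb⟩ on P: start {u0}
  after c @ step 1: {u1, u2}
  after b @ step 2: ∅ (P stuck)

traces(P) ≠ traces(Q) — witness ⟨cb⟩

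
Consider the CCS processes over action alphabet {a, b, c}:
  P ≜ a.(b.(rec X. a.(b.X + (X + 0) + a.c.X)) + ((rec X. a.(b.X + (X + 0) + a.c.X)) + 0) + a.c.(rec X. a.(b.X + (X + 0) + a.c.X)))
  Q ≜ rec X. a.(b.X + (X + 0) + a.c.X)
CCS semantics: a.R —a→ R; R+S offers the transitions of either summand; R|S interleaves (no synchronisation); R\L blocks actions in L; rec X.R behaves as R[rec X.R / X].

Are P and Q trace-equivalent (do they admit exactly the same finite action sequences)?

trace-equivalent

LTS(P): 4 reachable states
  m0 = a.(b.(rec X. a.(b.X + (X + 0) + a.c.X)) + ((rec X. a.(b.X + (X + 0) + a.c.X)) + 0) + a.c.(rec X. a.(b.X + (X + 0) + a.c.X))) :: -a-> m1
  m1 = b.(rec X. a.(b.X + (X + 0) + a.c.X)) + ((rec X. a.(b.X + (X + 0) + a.c.X)) + 0) + a.c.(rec X. a.(b.X + (X + 0) + a.c.X)) :: -a-> m1, -a-> m2, -b-> m3
  m2 = c.(rec X. a.(b.X + (X + 0) + a.c.X)) :: -c-> m3
  m3 = rec X. a.(b.X + (X + 0) + a.c.X) :: -a-> m1
LTS(Q): 3 reachable states
  n0 = rec X. a.(b.X + (X + 0) + a.c.X) :: -a-> n1
  n1 = b.(rec X. a.(b.X + (X + 0) + a.c.X)) + ((rec X. a.(b.X + (X + 0) + a.c.X)) + 0) + a.c.(rec X. a.(b.X + (X + 0) + a.c.X)) :: -a-> n1, -a-> n2, -b-> n0
  n2 = c.(rec X. a.(b.X + (X + 0) + a.c.X)) :: -c-> n0
Partition-refinement fixed point:
  B0 = {m0, m3, n0}
  B1 = {m1, n1}
  B2 = {m2, n2}
m0 ∈ B0, n0 ∈ B0 → same block
Bisimilar ⇒ trace-equivalent.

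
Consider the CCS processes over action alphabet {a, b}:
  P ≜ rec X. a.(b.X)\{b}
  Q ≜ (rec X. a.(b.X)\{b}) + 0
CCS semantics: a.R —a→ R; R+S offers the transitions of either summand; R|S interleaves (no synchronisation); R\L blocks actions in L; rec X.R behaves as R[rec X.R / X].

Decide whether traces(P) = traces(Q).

traces(P) = traces(Q)

LTS(P): 2 reachable states
  u0 = rec X. a.(b.X)\{b} :: -a-> u1
  u1 = (b.(rec X. a.(b.X)\{b}))\{b} :: ·
LTS(Q): 2 reachable states
  v0 = (rec X. a.(b.X)\{b}) + 0 :: -a-> v1
  v1 = (b.(rec X. a.(b.X)\{b}))\{b} :: ·
Bisimilarity quotient blocks:
  B0 = {u0, v0}
  B1 = {u1, v1}
u0 ∈ B0, v0 ∈ B0 → same block
Bisimilar ⇒ trace-equivalent.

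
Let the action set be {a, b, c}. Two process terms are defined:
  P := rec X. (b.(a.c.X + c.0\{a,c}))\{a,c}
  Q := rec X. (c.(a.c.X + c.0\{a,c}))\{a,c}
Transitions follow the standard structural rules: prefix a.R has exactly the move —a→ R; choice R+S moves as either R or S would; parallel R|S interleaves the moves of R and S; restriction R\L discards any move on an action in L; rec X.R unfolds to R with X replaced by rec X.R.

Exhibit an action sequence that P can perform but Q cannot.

b

LTS(P): 2 reachable states
  s0 = rec X. (b.(a.c.X + c.0\{a,c}))\{a,c} ⊢ -b-> s1
  s1 = (a.c.(rec X. (b.(a.c.X + c.0\{a,c}))\{a,c}) + c.0\{a,c})\{a,c} ⊢ (no moves)
LTS(Q): 1 reachable states
  t0 = rec X. (c.(a.c.X + c.0\{a,c}))\{a,c} ⊢ (no moves)
Trace ⟨b⟩ through P, begin at {s0}:
  after b @ step 1: {s1}
  P completes σ.
Trace ⟨b⟩ through Q, begin at {t0}:
  after b @ step 1: ∅ (Q stuck)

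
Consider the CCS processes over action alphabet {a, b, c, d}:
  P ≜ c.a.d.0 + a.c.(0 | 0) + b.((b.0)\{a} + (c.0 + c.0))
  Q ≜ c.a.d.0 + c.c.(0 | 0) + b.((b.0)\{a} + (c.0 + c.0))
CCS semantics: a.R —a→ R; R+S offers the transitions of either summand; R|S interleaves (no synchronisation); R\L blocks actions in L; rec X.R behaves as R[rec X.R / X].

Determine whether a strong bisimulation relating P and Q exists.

P ≁ Q

LTS(P): 8 reachable states
  p0 = c.a.d.0 + a.c.(0 | 0) + b.((b.0)\{a} + (c.0 + c.0)) :: =a=> p1, =b=> p2, =c=> p3
  p1 = c.(0 | 0) :: =c=> p4
  p2 = (b.0)\{a} + (c.0 + c.0) :: =b=> p5, =c=> p6
  p3 = a.d.0 :: =a=> p7
  p4 = 0 | 0 :: deadlocked
  p5 = 0\{a} :: deadlocked
  p6 = 0 :: deadlocked
  p7 = d.0 :: =d=> p6
LTS(Q): 8 reachable states
  q0 = c.a.d.0 + c.c.(0 | 0) + b.((b.0)\{a} + (c.0 + c.0)) :: =b=> q1, =c=> q2, =c=> q3
  q1 = (b.0)\{a} + (c.0 + c.0) :: =b=> q4, =c=> q5
  q2 = a.d.0 :: =a=> q6
  q3 = c.(0 | 0) :: =c=> q7
  q4 = 0\{a} :: deadlocked
  q5 = 0 :: deadlocked
  q6 = d.0 :: =d=> q5
  q7 = 0 | 0 :: deadlocked
Bisimilarity quotient blocks:
  B0 = {p0}
  B1 = {p1, q3}
  B2 = {p4, p5, p6, q4, q5, q7}
  B3 = {p3, q2}
  B4 = {p7, q6}
  B5 = {p2, q1}
  B6 = {q0}
p0 ∈ B0, q0 ∈ B6 → different blocks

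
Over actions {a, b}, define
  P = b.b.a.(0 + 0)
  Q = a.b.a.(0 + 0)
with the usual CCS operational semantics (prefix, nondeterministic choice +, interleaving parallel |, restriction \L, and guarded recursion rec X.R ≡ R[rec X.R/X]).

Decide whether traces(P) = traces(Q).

P's transition system — 4 states:
  s0 = b.b.a.(0 + 0) ⊢ --b--▸ s1
  s1 = b.a.(0 + 0) ⊢ --b--▸ s2
  s2 = a.(0 + 0) ⊢ --a--▸ s3
  s3 = 0 + 0 ⊢ (no moves)
Q's transition system — 4 states:
  t0 = a.b.a.(0 + 0) ⊢ --a--▸ t1
  t1 = b.a.(0 + 0) ⊢ --b--▸ t2
  t2 = a.(0 + 0) ⊢ --a--▸ t3
  t3 = 0 + 0 ⊢ (no moves)
Executing b from P (initial set {s0}):
  [1] b ⇒ {s1}
  ✓ P
Executing b from Q (initial set {t0}):
  [1] b ⇒ ∅  — Q cannot continue

trace-distinct — witness ⟨b⟩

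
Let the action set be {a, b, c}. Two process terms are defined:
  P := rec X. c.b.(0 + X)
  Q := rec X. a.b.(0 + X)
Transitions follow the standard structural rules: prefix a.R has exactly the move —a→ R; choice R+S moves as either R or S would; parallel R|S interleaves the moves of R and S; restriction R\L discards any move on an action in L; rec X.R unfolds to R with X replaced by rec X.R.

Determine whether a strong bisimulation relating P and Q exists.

NO

P's transition system — 3 states:
  m0 = rec X. c.b.(0 + X) ⊢ --c--▸ m1
  m1 = b.(0 + (rec X. c.b.(0 + X))) ⊢ --b--▸ m2
  m2 = 0 + (rec X. c.b.(0 + X)) ⊢ --c--▸ m1
Q's transition system — 3 states:
  n0 = rec X. a.b.(0 + X) ⊢ --a--▸ n1
  n1 = b.(0 + (rec X. a.b.(0 + X))) ⊢ --b--▸ n2
  n2 = 0 + (rec X. a.b.(0 + X)) ⊢ --a--▸ n1
Partition-refinement fixed point:
  B0 = {m0, m2}
  B1 = {m1}
  B2 = {n0, n2}
  B3 = {n1}
m0 ∈ B0, n0 ∈ B2 → different blocks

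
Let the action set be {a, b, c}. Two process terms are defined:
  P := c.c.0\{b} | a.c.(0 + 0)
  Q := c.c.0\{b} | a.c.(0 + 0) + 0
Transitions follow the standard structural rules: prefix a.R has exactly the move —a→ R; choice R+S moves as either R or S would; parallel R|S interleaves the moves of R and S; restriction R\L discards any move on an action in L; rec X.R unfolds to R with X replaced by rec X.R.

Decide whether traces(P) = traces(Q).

YES

LTS(P): 9 reachable states
  s0 = c.c.0\{b} | a.c.(0 + 0) :: —a→ s1, —c→ s2
  s1 = c.c.0\{b} | c.(0 + 0) :: —c→ s3, —c→ s4
  s2 = c.0\{b} | a.c.(0 + 0) :: —a→ s3, —c→ s5
  s3 = c.0\{b} | c.(0 + 0) :: —c→ s6, —c→ s7
  s4 = c.c.0\{b} | (0 + 0) :: —c→ s7
  s5 = 0\{b} | a.c.(0 + 0) :: —a→ s6
  s6 = 0\{b} | c.(0 + 0) :: —c→ s8
  s7 = c.0\{b} | (0 + 0) :: —c→ s8
  s8 = 0\{b} | (0 + 0) :: stopped
LTS(Q): 9 reachable states
  t0 = c.c.0\{b} | a.c.(0 + 0) + 0 :: —a→ t1, —c→ t2
  t1 = c.c.0\{b} | c.(0 + 0) :: —c→ t3, —c→ t4
  t2 = c.0\{b} | a.c.(0 + 0) :: —a→ t3, —c→ t5
  t3 = c.0\{b} | c.(0 + 0) :: —c→ t6, —c→ t7
  t4 = c.c.0\{b} | (0 + 0) :: —c→ t7
  t5 = 0\{b} | a.c.(0 + 0) :: —a→ t6
  t6 = 0\{b} | c.(0 + 0) :: —c→ t8
  t7 = c.0\{b} | (0 + 0) :: —c→ t8
  t8 = 0\{b} | (0 + 0) :: stopped
Bisimilarity quotient blocks:
  B0 = {s0, t0}
  B1 = {s2, t2}
  B2 = {s5, t5}
  B3 = {s6, s7, t6, t7}
  B4 = {s8, t8}
  B5 = {s3, s4, t3, t4}
  B6 = {s1, t1}
s0 ∈ B0, t0 ∈ B0 → same block
Bisimilar ⇒ trace-equivalent.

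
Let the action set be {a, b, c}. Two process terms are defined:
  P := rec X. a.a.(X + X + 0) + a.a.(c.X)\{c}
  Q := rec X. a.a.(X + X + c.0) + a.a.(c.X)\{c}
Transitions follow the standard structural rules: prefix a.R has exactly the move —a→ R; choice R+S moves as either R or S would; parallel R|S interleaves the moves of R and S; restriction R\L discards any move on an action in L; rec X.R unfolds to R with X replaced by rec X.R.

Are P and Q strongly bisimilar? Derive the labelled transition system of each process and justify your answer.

not bisimilar

P's transition system — 5 states:
  m0 = rec X. a.a.(X + X + 0) + a.a.(c.X)\{c} :: =a=> m1, =a=> m2
  m1 = a.((rec X. a.a.(X + X + 0) + a.a.(c.X)\{c}) + (rec X. a.a.(X + X + 0) + a.a.(c.X)\{c}) + 0) :: =a=> m3
  m2 = a.(c.(rec X. a.a.(X + X + 0) + a.a.(c.X)\{c}))\{c} :: =a=> m4
  m3 = (rec X. a.a.(X + X + 0) + a.a.(c.X)\{c}) + (rec X. a.a.(X + X + 0) + a.a.(c.X)\{c}) + 0 :: =a=> m1, =a=> m2
  m4 = (c.(rec X. a.a.(X + X + 0) + a.a.(c.X)\{c}))\{c} :: deadlocked
Q's transition system — 6 states:
  n0 = rec X. a.a.(X + X + c.0) + a.a.(c.X)\{c} :: =a=> n1, =a=> n2
  n1 = a.((rec X. a.a.(X + X + c.0) + a.a.(c.X)\{c}) + (rec X. a.a.(X + X + c.0) + a.a.(c.X)\{c}) + c.0) :: =a=> n3
  n2 = a.(c.(rec X. a.a.(X + X + c.0) + a.a.(c.X)\{c}))\{c} :: =a=> n4
  n3 = (rec X. a.a.(X + X + c.0) + a.a.(c.X)\{c}) + (rec X. a.a.(X + X + c.0) + a.a.(c.X)\{c}) + c.0 :: =a=> n1, =a=> n2, =c=> n5
  n4 = (c.(rec X. a.a.(X + X + c.0) + a.a.(c.X)\{c}))\{c} :: deadlocked
  n5 = 0 :: deadlocked
Bisimilarity quotient blocks:
  B0 = {m0, m3}
  B1 = {m2, n2}
  B2 = {m4, n4, n5}
  B3 = {m1}
  B4 = {n0}
  B5 = {n1}
  B6 = {n3}
m0 ∈ B0, n0 ∈ B4 → different blocks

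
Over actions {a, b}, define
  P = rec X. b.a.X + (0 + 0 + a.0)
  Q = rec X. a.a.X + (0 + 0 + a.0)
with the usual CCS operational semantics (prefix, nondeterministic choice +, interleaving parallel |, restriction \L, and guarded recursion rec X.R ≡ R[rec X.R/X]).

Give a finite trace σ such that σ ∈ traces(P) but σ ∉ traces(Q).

b

LTS(P): 3 reachable states
  p0 = rec X. b.a.X + (0 + 0 + a.0) | -a-> p1, -b-> p2
  p1 = 0 | (no moves)
  p2 = a.(rec X. b.a.X + (0 + 0 + a.0)) | -a-> p0
LTS(Q): 3 reachable states
  q0 = rec X. a.a.X + (0 + 0 + a.0) | -a-> q1, -a-> q2
  q1 = 0 | (no moves)
  q2 = a.(rec X. a.a.X + (0 + 0 + a.0)) | -a-> q0
Executing b from P (initial set {p0}):
  [1] b ⇒ {p2}
  ✓ P
Executing b from Q (initial set {q0}):
  [1] b ⇒ no successor for Q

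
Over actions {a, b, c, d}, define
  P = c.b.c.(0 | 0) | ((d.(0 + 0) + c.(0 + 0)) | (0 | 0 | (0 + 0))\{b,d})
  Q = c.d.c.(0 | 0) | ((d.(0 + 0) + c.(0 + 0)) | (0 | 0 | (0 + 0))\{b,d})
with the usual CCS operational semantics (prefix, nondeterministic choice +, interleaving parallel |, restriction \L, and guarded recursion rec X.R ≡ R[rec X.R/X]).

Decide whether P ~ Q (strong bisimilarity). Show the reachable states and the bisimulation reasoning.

Reachable graph of P (8 states):
  p0 = c.b.c.(0 | 0) | ((d.(0 + 0) + c.(0 + 0)) | (0 | 0 | (0 + 0))\{b,d}) → —c→ p1, —c→ p2, —d→ p2
  p1 = b.c.(0 | 0) | ((d.(0 + 0) + c.(0 + 0)) | (0 | 0 | (0 + 0))\{b,d}) → —b→ p3, —c→ p4, —d→ p4
  p2 = c.b.c.(0 | 0) | ((0 + 0) | (0 | 0 | (0 + 0))\{b,d}) → —c→ p4
  p3 = c.(0 | 0) | ((d.(0 + 0) + c.(0 + 0)) | (0 | 0 | (0 + 0))\{b,d}) → —c→ p5, —c→ p6, —d→ p6
  p4 = b.c.(0 | 0) | ((0 + 0) | (0 | 0 | (0 + 0))\{b,d}) → —b→ p6
  p5 = 0 | 0 | ((d.(0 + 0) + c.(0 + 0)) | (0 | 0 | (0 + 0))\{b,d}) → —c→ p7, —d→ p7
  p6 = c.(0 | 0) | ((0 + 0) | (0 | 0 | (0 + 0))\{b,d}) → —c→ p7
  p7 = 0 | 0 | ((0 + 0) | (0 | 0 | (0 + 0))\{b,d}) → ·
Reachable graph of Q (8 states):
  q0 = c.d.c.(0 | 0) | ((d.(0 + 0) + c.(0 + 0)) | (0 | 0 | (0 + 0))\{b,d}) → —c→ q1, —c→ q2, —d→ q1
  q1 = c.d.c.(0 | 0) | ((0 + 0) | (0 | 0 | (0 + 0))\{b,d}) → —c→ q3
  q2 = d.c.(0 | 0) | ((d.(0 + 0) + c.(0 + 0)) | (0 | 0 | (0 + 0))\{b,d}) → —c→ q3, —d→ q3, —d→ q4
  q3 = d.c.(0 | 0) | ((0 + 0) | (0 | 0 | (0 + 0))\{b,d}) → —d→ q5
  q4 = c.(0 | 0) | ((d.(0 + 0) + c.(0 + 0)) | (0 | 0 | (0 + 0))\{b,d}) → —c→ q5, —c→ q6, —d→ q5
  q5 = c.(0 | 0) | ((0 + 0) | (0 | 0 | (0 + 0))\{b,d}) → —c→ q7
  q6 = 0 | 0 | ((d.(0 + 0) + c.(0 + 0)) | (0 | 0 | (0 + 0))\{b,d}) → —c→ q7, —d→ q7
  q7 = 0 | 0 | ((0 + 0) | (0 | 0 | (0 + 0))\{b,d}) → ·
Bisimilarity quotient blocks:
  B0 = {p0}
  B1 = {p1}
  B2 = {p3, q4}
  B3 = {p6, q5}
  B4 = {p7, q7}
  B5 = {p5, q6}
  B6 = {p4}
  B7 = {p2}
  B8 = {q0}
  B9 = {q2}
  B10 = {q3}
  B11 = {q1}
p0 ∈ B0, q0 ∈ B8 → different blocks

P ≁ Q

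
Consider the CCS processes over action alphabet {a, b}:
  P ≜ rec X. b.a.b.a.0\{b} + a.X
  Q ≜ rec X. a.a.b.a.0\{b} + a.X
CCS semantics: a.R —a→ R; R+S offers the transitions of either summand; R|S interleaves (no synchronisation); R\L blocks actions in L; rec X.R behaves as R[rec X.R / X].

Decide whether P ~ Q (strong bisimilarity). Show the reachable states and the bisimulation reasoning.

Reachable graph of P (5 states):
  u0 = rec X. b.a.b.a.0\{b} + a.X ⊢ --a--▸ u0, --b--▸ u1
  u1 = a.b.a.0\{b} ⊢ --a--▸ u2
  u2 = b.a.0\{b} ⊢ --b--▸ u3
  u3 = a.0\{b} ⊢ --a--▸ u4
  u4 = 0\{b} ⊢ (no moves)
Reachable graph of Q (5 states):
  v0 = rec X. a.a.b.a.0\{b} + a.X ⊢ --a--▸ v0, --a--▸ v1
  v1 = a.b.a.0\{b} ⊢ --a--▸ v2
  v2 = b.a.0\{b} ⊢ --b--▸ v3
  v3 = a.0\{b} ⊢ --a--▸ v4
  v4 = 0\{b} ⊢ (no moves)
Bisimilarity quotient blocks:
  B0 = {u0}
  B1 = {u1, v1}
  B2 = {u2, v2}
  B3 = {u3, v3}
  B4 = {u4, v4}
  B5 = {v0}
u0 ∈ B0, v0 ∈ B5 → different blocks

not bisimilar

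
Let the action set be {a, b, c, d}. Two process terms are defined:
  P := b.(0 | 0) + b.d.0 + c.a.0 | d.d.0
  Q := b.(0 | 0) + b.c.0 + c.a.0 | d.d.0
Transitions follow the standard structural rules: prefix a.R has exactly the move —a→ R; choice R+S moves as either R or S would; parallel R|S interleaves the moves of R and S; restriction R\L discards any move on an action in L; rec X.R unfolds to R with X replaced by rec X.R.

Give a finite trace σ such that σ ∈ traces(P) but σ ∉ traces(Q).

P's transition system — 11 states:
  s0 = b.(0 | 0) + b.d.0 + c.a.0 | d.d.0 → --b--▸ s1, --b--▸ s2, --c--▸ s3, --d--▸ s4
  s1 = 0 | 0 → ·
  s2 = d.0 → --d--▸ s5
  s3 = a.0 | d.d.0 → --a--▸ s6, --d--▸ s7
  s4 = c.a.0 | d.0 → --c--▸ s7, --d--▸ s8
  s5 = 0 → ·
  s6 = 0 | d.d.0 → --d--▸ s9
  s7 = a.0 | d.0 → --a--▸ s9, --d--▸ s10
  s8 = c.a.0 | 0 → --c--▸ s10
  s9 = 0 | d.0 → --d--▸ s1
  s10 = a.0 | 0 → --a--▸ s1
Q's transition system — 11 states:
  t0 = b.(0 | 0) + b.c.0 + c.a.0 | d.d.0 → --b--▸ t1, --b--▸ t2, --c--▸ t3, --d--▸ t4
  t1 = 0 | 0 → ·
  t2 = c.0 → --c--▸ t5
  t3 = a.0 | d.d.0 → --a--▸ t6, --d--▸ t7
  t4 = c.a.0 | d.0 → --c--▸ t7, --d--▸ t8
  t5 = 0 → ·
  t6 = 0 | d.d.0 → --d--▸ t9
  t7 = a.0 | d.0 → --a--▸ t9, --d--▸ t10
  t8 = c.a.0 | 0 → --c--▸ t10
  t9 = 0 | d.0 → --d--▸ t1
  t10 = a.0 | 0 → --a--▸ t1
Trace ⟨bd⟩ through P, begin at {s0}:
  after b @ step 1: {s1, s2}
  after d @ step 2: {s5}
  P completes σ.
Trace ⟨bd⟩ through Q, begin at {t0}:
  after b @ step 1: {t1, t2}
  after d @ step 2: ∅  — Q cannot continue

bd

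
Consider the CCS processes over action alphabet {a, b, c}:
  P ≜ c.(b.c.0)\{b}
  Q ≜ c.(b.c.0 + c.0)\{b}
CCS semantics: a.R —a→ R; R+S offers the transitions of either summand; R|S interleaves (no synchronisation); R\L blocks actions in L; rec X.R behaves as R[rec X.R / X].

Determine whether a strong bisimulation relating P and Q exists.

NO

P's transition system — 2 states:
  u0 = c.(b.c.0)\{b} :: -c-> u1
  u1 = (b.c.0)\{b} :: ∅
Q's transition system — 3 states:
  v0 = c.(b.c.0 + c.0)\{b} :: -c-> v1
  v1 = (b.c.0 + c.0)\{b} :: -c-> v2
  v2 = 0\{b} :: ∅
Partition-refinement fixed point:
  B0 = {u0, v1}
  B1 = {u1, v2}
  B2 = {v0}
u0 ∈ B0, v0 ∈ B2 → different blocks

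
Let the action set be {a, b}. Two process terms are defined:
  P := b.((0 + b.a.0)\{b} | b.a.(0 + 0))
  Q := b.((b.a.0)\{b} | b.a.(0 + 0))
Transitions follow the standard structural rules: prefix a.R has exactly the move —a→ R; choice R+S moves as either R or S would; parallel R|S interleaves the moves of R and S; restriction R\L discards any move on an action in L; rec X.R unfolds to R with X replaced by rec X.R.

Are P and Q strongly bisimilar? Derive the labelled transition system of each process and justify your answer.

Reachable graph of P (4 states):
  p0 = b.((0 + b.a.0)\{b} | b.a.(0 + 0)) ⊢ —b→ p1
  p1 = (0 + b.a.0)\{b} | b.a.(0 + 0) ⊢ —b→ p2
  p2 = (0 + b.a.0)\{b} | a.(0 + 0) ⊢ —a→ p3
  p3 = (0 + b.a.0)\{b} | (0 + 0) ⊢ ·
Reachable graph of Q (4 states):
  q0 = b.((b.a.0)\{b} | b.a.(0 + 0)) ⊢ —b→ q1
  q1 = (b.a.0)\{b} | b.a.(0 + 0) ⊢ —b→ q2
  q2 = (b.a.0)\{b} | a.(0 + 0) ⊢ —a→ q3
  q3 = (b.a.0)\{b} | (0 + 0) ⊢ ·
Partition-refinement fixed point:
  B0 = {p0, q0}
  B1 = {p1, q1}
  B2 = {p2, q2}
  B3 = {p3, q3}
p0 ∈ B0, q0 ∈ B0 → same block

YES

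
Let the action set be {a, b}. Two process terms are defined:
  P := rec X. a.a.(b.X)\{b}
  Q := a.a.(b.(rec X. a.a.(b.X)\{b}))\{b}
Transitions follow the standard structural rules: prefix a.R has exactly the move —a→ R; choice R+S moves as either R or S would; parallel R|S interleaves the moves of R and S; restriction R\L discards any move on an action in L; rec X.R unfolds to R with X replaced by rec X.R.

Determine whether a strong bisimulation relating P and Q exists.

P ~ Q

Reachable graph of P (3 states):
  s0 = rec X. a.a.(b.X)\{b} :: —a→ s1
  s1 = a.(b.(rec X. a.a.(b.X)\{b}))\{b} :: —a→ s2
  s2 = (b.(rec X. a.a.(b.X)\{b}))\{b} :: (no moves)
Reachable graph of Q (3 states):
  t0 = a.a.(b.(rec X. a.a.(b.X)\{b}))\{b} :: —a→ t1
  t1 = a.(b.(rec X. a.a.(b.X)\{b}))\{b} :: —a→ t2
  t2 = (b.(rec X. a.a.(b.X)\{b}))\{b} :: (no moves)
Coarsest stable partition (strong bisimilarity classes):
  B0 = {s0, t0}
  B1 = {s1, t1}
  B2 = {s2, t2}
s0 ∈ B0, t0 ∈ B0 → same block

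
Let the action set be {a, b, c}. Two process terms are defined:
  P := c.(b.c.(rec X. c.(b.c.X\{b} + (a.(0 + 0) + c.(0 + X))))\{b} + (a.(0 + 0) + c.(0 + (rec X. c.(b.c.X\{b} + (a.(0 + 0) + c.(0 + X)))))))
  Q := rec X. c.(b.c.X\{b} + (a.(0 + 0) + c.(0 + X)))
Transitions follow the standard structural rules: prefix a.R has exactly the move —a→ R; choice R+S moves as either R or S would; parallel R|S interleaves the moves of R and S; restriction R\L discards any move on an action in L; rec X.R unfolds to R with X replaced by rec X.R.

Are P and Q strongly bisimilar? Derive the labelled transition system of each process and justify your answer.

bisimilar

LTS(P): 9 reachable states
  m0 = c.(b.c.(rec X. c.(b.c.X\{b} + (a.(0 + 0) + c.(0 + X))))\{b} + (a.(0 + 0) + c.(0 + (rec X. c.(b.c.X\{b} + (a.(0 + 0) + c.(0 + X))))))) ⊢ —c→ m1
  m1 = b.c.(rec X. c.(b.c.X\{b} + (a.(0 + 0) + c.(0 + X))))\{b} + (a.(0 + 0) + c.(0 + (rec X. c.(b.c.X\{b} + (a.(0 + 0) + c.(0 + X)))))) ⊢ —a→ m2, —b→ m3, —c→ m4
  m2 = 0 + 0 ⊢ ·
  m3 = c.(rec X. c.(b.c.X\{b} + (a.(0 + 0) + c.(0 + X))))\{b} ⊢ —c→ m5
  m4 = 0 + (rec X. c.(b.c.X\{b} + (a.(0 + 0) + c.(0 + X)))) ⊢ —c→ m1
  m5 = (rec X. c.(b.c.X\{b} + (a.(0 + 0) + c.(0 + X))))\{b} ⊢ —c→ m6
  m6 = (b.c.(rec X. c.(b.c.X\{b} + (a.(0 + 0) + c.(0 + X))))\{b} + (a.(0 + 0) + c.(0 + (rec X. c.(b.c.X\{b} + (a.(0 + 0) + c.(0 + X)))))))\{b} ⊢ —a→ m7, —c→ m8
  m7 = (0 + 0)\{b} ⊢ ·
  m8 = (0 + (rec X. c.(b.c.X\{b} + (a.(0 + 0) + c.(0 + X)))))\{b} ⊢ —c→ m6
LTS(Q): 9 reachable states
  n0 = rec X. c.(b.c.X\{b} + (a.(0 + 0) + c.(0 + X))) ⊢ —c→ n1
  n1 = b.c.(rec X. c.(b.c.X\{b} + (a.(0 + 0) + c.(0 + X))))\{b} + (a.(0 + 0) + c.(0 + (rec X. c.(b.c.X\{b} + (a.(0 + 0) + c.(0 + X)))))) ⊢ —a→ n2, —b→ n3, —c→ n4
  n2 = 0 + 0 ⊢ ·
  n3 = c.(rec X. c.(b.c.X\{b} + (a.(0 + 0) + c.(0 + X))))\{b} ⊢ —c→ n5
  n4 = 0 + (rec X. c.(b.c.X\{b} + (a.(0 + 0) + c.(0 + X)))) ⊢ —c→ n1
  n5 = (rec X. c.(b.c.X\{b} + (a.(0 + 0) + c.(0 + X))))\{b} ⊢ —c→ n6
  n6 = (b.c.(rec X. c.(b.c.X\{b} + (a.(0 + 0) + c.(0 + X))))\{b} + (a.(0 + 0) + c.(0 + (rec X. c.(b.c.X\{b} + (a.(0 + 0) + c.(0 + X)))))))\{b} ⊢ —a→ n7, —c→ n8
  n7 = (0 + 0)\{b} ⊢ ·
  n8 = (0 + (rec X. c.(b.c.X\{b} + (a.(0 + 0) + c.(0 + X)))))\{b} ⊢ —c→ n6
Bisimilarity quotient blocks:
  B0 = {m0, m4, n0, n4}
  B1 = {m1, n1}
  B2 = {m2, m7, n2, n7}
  B3 = {m3, n3}
  B4 = {m5, m8, n5, n8}
  B5 = {m6, n6}
m0 ∈ B0, n0 ∈ B0 → same block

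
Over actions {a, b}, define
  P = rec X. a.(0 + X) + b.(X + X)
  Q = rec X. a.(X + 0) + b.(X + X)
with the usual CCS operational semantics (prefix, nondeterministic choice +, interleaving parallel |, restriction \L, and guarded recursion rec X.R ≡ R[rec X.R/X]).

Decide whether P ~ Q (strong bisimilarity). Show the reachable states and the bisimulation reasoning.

bisimilar

P's transition system — 3 states:
  p0 = rec X. a.(0 + X) + b.(X + X) | ··a··> p1, ··b··> p2
  p1 = 0 + (rec X. a.(0 + X) + b.(X + X)) | ··a··> p1, ··b··> p2
  p2 = (rec X. a.(0 + X) + b.(X + X)) + (rec X. a.(0 + X) + b.(X + X)) | ··a··> p1, ··b··> p2
Q's transition system — 3 states:
  q0 = rec X. a.(X + 0) + b.(X + X) | ··a··> q1, ··b··> q2
  q1 = (rec X. a.(X + 0) + b.(X + X)) + 0 | ··a··> q1, ··b··> q2
  q2 = (rec X. a.(X + 0) + b.(X + X)) + (rec X. a.(X + 0) + b.(X + X)) | ··a··> q1, ··b··> q2
Coarsest stable partition (strong bisimilarity classes):
  B0 = {p0, p1, p2, q0, q1, q2}
p0 ∈ B0, q0 ∈ B0 → same block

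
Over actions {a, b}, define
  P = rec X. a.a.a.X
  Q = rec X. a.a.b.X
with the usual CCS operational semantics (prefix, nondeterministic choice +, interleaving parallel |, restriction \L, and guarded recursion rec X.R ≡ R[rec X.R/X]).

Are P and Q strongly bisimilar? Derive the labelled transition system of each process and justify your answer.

not bisimilar

Reachable graph of P (3 states):
  u0 = rec X. a.a.a.X has moves =a=> u1
  u1 = a.a.(rec X. a.a.a.X) has moves =a=> u2
  u2 = a.(rec X. a.a.a.X) has moves =a=> u0
Reachable graph of Q (3 states):
  v0 = rec X. a.a.b.X has moves =a=> v1
  v1 = a.b.(rec X. a.a.b.X) has moves =a=> v2
  v2 = b.(rec X. a.a.b.X) has moves =b=> v0
Bisimilarity quotient blocks:
  B0 = {u0, u1, u2}
  B1 = {v0}
  B2 = {v1}
  B3 = {v2}
u0 ∈ B0, v0 ∈ B1 → different blocks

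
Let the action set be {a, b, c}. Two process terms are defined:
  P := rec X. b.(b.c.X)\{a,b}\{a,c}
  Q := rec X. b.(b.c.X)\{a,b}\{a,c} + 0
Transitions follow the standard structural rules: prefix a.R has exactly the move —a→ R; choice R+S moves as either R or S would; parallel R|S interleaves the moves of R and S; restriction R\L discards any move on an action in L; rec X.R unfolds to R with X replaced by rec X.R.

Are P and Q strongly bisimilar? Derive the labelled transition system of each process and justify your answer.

Reachable graph of P (2 states):
  m0 = rec X. b.(b.c.X)\{a,b}\{a,c} has moves —b→ m1
  m1 = (b.c.(rec X. b.(b.c.X)\{a,b}\{a,c}))\{a,b}\{a,c} has moves ∅
Reachable graph of Q (2 states):
  n0 = rec X. b.(b.c.X)\{a,b}\{a,c} + 0 has moves —b→ n1
  n1 = (b.c.(rec X. b.(b.c.X)\{a,b}\{a,c} + 0))\{a,b}\{a,c} has moves ∅
Partition-refinement fixed point:
  B0 = {m0, n0}
  B1 = {m1, n1}
m0 ∈ B0, n0 ∈ B0 → same block

bisimilar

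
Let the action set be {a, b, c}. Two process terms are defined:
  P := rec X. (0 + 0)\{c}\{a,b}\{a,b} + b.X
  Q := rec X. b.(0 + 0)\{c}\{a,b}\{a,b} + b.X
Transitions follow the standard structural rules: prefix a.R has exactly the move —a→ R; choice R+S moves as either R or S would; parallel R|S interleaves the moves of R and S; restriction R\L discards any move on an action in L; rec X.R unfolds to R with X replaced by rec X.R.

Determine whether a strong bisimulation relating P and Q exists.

LTS(P): 1 reachable states
  p0 = rec X. (0 + 0)\{c}\{a,b}\{a,b} + b.X has moves ··b··> p0
LTS(Q): 2 reachable states
  q0 = rec X. b.(0 + 0)\{c}\{a,b}\{a,b} + b.X has moves ··b··> q0, ··b··> q1
  q1 = (0 + 0)\{c}\{a,b}\{a,b} has moves ∅
Bisimilarity quotient blocks:
  B0 = {p0}
  B1 = {q0}
  B2 = {q1}
p0 ∈ B0, q0 ∈ B1 → different blocks

P ≁ Q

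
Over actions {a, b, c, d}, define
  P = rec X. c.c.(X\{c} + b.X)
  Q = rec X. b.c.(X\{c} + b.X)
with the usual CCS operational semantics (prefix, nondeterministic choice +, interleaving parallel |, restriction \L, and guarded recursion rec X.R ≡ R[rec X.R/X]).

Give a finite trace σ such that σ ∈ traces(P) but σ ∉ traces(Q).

Reachable graph of P (3 states):
  p0 = rec X. c.c.(X\{c} + b.X) has moves —c→ p1
  p1 = c.((rec X. c.c.(X\{c} + b.X))\{c} + b.(rec X. c.c.(X\{c} + b.X))) has moves —c→ p2
  p2 = (rec X. c.c.(X\{c} + b.X))\{c} + b.(rec X. c.c.(X\{c} + b.X)) has moves —b→ p0
Reachable graph of Q (4 states):
  q0 = rec X. b.c.(X\{c} + b.X) has moves —b→ q1
  q1 = c.((rec X. b.c.(X\{c} + b.X))\{c} + b.(rec X. b.c.(X\{c} + b.X))) has moves —c→ q2
  q2 = (rec X. b.c.(X\{c} + b.X))\{c} + b.(rec X. b.c.(X\{c} + b.X)) has moves —b→ q0, —b→ q3
  q3 = (c.((rec X. b.c.(X\{c} + b.X))\{c} + b.(rec X. b.c.(X\{c} + b.X))))\{c} has moves (no moves)
Executing c from P (initial set {p0}):
  after c @ step 1: {p1}
  — P admits the full trace.
Executing c from Q (initial set {q0}):
  after c @ step 1: no successor for Q

c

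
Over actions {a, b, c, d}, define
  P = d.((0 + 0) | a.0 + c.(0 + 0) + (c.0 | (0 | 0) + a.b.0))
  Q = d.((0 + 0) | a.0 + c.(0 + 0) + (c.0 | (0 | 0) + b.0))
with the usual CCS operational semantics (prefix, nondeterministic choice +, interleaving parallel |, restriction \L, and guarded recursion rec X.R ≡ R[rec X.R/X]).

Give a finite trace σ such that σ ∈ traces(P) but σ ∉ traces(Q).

Reachable graph of P (7 states):
  u0 = d.((0 + 0) | a.0 + c.(0 + 0) + (c.0 | (0 | 0) + a.b.0)) :: =d=> u1
  u1 = (0 + 0) | a.0 + c.(0 + 0) + (c.0 | (0 | 0) + a.b.0) :: =a=> u2, =a=> u3, =c=> u4, =c=> u5
  u2 = (0 + 0) | 0 :: stopped
  u3 = b.0 :: =b=> u6
  u4 = 0 + 0 :: stopped
  u5 = 0 | (0 | 0) :: stopped
  u6 = 0 :: stopped
Reachable graph of Q (6 states):
  v0 = d.((0 + 0) | a.0 + c.(0 + 0) + (c.0 | (0 | 0) + b.0)) :: =d=> v1
  v1 = (0 + 0) | a.0 + c.(0 + 0) + (c.0 | (0 | 0) + b.0) :: =a=> v2, =b=> v3, =c=> v4, =c=> v5
  v2 = (0 + 0) | 0 :: stopped
  v3 = 0 :: stopped
  v4 = 0 + 0 :: stopped
  v5 = 0 | (0 | 0) :: stopped
Trace ⟨dab⟩ through P, begin at {u0}:
  [1] d ⇒ {u1}
  [2] a ⇒ {u2, u3}
  [3] b ⇒ {u6}
  ✓ P
Trace ⟨dab⟩ through Q, begin at {v0}:
  [1] d ⇒ {v1}
  [2] a ⇒ {v2}
  [3] b ⇒ ∅  — Q cannot continue

dab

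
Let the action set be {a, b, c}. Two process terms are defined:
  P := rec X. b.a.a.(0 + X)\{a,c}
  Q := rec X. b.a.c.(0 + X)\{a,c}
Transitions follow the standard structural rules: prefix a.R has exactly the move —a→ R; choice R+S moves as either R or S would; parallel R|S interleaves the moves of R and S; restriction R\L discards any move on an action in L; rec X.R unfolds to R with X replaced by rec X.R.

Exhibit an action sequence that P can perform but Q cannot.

P's transition system — 5 states:
  p0 = rec X. b.a.a.(0 + X)\{a,c} | --b--▸ p1
  p1 = a.a.(0 + (rec X. b.a.a.(0 + X)\{a,c}))\{a,c} | --a--▸ p2
  p2 = a.(0 + (rec X. b.a.a.(0 + X)\{a,c}))\{a,c} | --a--▸ p3
  p3 = (0 + (rec X. b.a.a.(0 + X)\{a,c}))\{a,c} | --b--▸ p4
  p4 = (a.a.(0 + (rec X. b.a.a.(0 + X)\{a,c}))\{a,c})\{a,c} | stopped
Q's transition system — 5 states:
  q0 = rec X. b.a.c.(0 + X)\{a,c} | --b--▸ q1
  q1 = a.c.(0 + (rec X. b.a.c.(0 + X)\{a,c}))\{a,c} | --a--▸ q2
  q2 = c.(0 + (rec X. b.a.c.(0 + X)\{a,c}))\{a,c} | --c--▸ q3
  q3 = (0 + (rec X. b.a.c.(0 + X)\{a,c}))\{a,c} | --b--▸ q4
  q4 = (a.c.(0 + (rec X. b.a.c.(0 + X)\{a,c}))\{a,c})\{a,c} | stopped
Executing baa from P (initial set {p0}):
  [1] b ⇒ {p1}
  [2] a ⇒ {p2}
  [3] a ⇒ {p3}
  P completes σ.
Executing baa from Q (initial set {q0}):
  [1] b ⇒ {q1}
  [2] a ⇒ {q2}
  [3] a ⇒ ∅  — Q cannot continue

baa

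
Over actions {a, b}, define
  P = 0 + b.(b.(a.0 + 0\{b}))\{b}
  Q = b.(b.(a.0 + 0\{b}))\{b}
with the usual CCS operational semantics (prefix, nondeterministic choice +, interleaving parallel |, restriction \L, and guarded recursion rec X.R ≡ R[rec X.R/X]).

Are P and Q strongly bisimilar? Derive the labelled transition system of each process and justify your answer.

YES

P's transition system — 2 states:
  s0 = 0 + b.(b.(a.0 + 0\{b}))\{b} :: ··b··> s1
  s1 = (b.(a.0 + 0\{b}))\{b} :: (no moves)
Q's transition system — 2 states:
  t0 = b.(b.(a.0 + 0\{b}))\{b} :: ··b··> t1
  t1 = (b.(a.0 + 0\{b}))\{b} :: (no moves)
Partition-refinement fixed point:
  B0 = {s0, t0}
  B1 = {s1, t1}
s0 ∈ B0, t0 ∈ B0 → same block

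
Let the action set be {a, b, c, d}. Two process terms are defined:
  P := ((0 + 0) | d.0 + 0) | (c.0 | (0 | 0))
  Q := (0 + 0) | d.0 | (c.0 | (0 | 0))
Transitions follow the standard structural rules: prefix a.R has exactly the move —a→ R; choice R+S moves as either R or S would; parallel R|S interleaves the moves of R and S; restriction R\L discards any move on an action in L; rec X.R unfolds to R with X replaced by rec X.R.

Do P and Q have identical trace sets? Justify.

YES

Reachable graph of P (4 states):
  s0 = ((0 + 0) | d.0 + 0) | (c.0 | (0 | 0)) | —c→ s1, —d→ s2
  s1 = ((0 + 0) | d.0 + 0) | (0 | (0 | 0)) | —d→ s3
  s2 = (0 + 0) | 0 | (c.0 | (0 | 0)) | —c→ s3
  s3 = (0 + 0) | 0 | (0 | (0 | 0)) | stopped
Reachable graph of Q (4 states):
  t0 = (0 + 0) | d.0 | (c.0 | (0 | 0)) | —c→ t1, —d→ t2
  t1 = (0 + 0) | d.0 | (0 | (0 | 0)) | —d→ t3
  t2 = (0 + 0) | 0 | (c.0 | (0 | 0)) | —c→ t3
  t3 = (0 + 0) | 0 | (0 | (0 | 0)) | stopped
Partition-refinement fixed point:
  B0 = {s0, t0}
  B1 = {s1, t1}
  B2 = {s3, t3}
  B3 = {s2, t2}
s0 ∈ B0, t0 ∈ B0 → same block
Bisimilar ⇒ trace-equivalent.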